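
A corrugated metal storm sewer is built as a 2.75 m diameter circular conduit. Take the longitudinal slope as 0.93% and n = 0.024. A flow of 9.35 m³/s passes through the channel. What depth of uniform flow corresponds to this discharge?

y_n = 1.38 m

Manning's equation rearranged: A R^(2/3) = nQ / (1·√S) = 0.024 × 9.35 / (√0.0093) = 2.327.
Try y = 0.954 m: A R^(2/3) = 1.196 — short.
Try y = 1.72 m: A R^(2/3) = 3.309 — over.
Try y = 1.38 m: A R^(2/3) = 2.328 — close enough.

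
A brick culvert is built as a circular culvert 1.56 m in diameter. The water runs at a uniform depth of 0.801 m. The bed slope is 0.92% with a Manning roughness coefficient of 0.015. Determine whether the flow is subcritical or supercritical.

supercritical

For a circular section of diameter D = 1.56 m at depth y = 0.801 m, the central angle is θ = 2 arccos(1 − 2y/D) = 3.195 rad. Then A = (D²/8)(θ − sin θ) = 0.9884 m² and P = Dθ/2 = 2.492 m.
Hydraulic radius R = A/P = 0.9884/2.492 = 0.3966 m.
V = (1/n) R^(2/3) √S = (1/0.015) × 0.3966^(2/3) × √0.0092 = 3.452 m/s. Hydraulic depth D_h = A/T = 0.9884/1.559 = 0.6338 m.
Froude number Fr = V/√(g·D_h) = 3.452/√(9.81×0.6338) = 1.38, which is greater than 1, so the flow is supercritical.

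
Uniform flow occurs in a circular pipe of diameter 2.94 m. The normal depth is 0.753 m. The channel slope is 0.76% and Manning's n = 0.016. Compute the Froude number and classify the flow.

For a circular section of diameter D = 2.94 m at depth y = 0.753 m, the central angle is θ = 2 arccos(1 − 2y/D) = 2.123 rad. Then A = (D²/8)(θ − sin θ) = 1.373 m² and P = Dθ/2 = 3.12 m.
Hydraulic radius R = A/P = 1.373/3.12 = 0.4401 m.
V = (1/n) R^(2/3) √S = (1/0.016) × 0.4401^(2/3) × √0.0076 = 3.153 m/s. Hydraulic depth D_h = A/T = 1.373/2.567 = 0.535 m.
Froude number Fr = V/√(g·D_h) = 3.153/√(9.81×0.535) = 1.38, which is greater than 1, so the flow is supercritical.

supercritical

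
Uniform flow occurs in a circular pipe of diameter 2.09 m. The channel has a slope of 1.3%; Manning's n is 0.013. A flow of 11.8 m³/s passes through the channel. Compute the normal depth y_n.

Manning's equation rearranged: A R^(2/3) = nQ / (1·√S) = 0.013 × 11.8 / (√0.013) = 1.345.
Trying y = 1.36 m: A R^(2/3) = 1.686 — over.
Trying y = 1.04 m: A R^(2/3) = 1.104 — short.
Trying y = 1.17 m: A R^(2/3) = 1.341 — matches.

y_n = 1.17 m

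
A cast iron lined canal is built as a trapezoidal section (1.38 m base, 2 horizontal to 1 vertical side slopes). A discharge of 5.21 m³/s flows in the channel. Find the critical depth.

y_c = 0.786 m

At critical depth, Q² T / (g A³) = 1, i.e. A³/T = Q²/g = 5.21²/9.81 = 2.767.
Try y = 0.63 m: A³/T = 1.18 — too small.
Try y = 0.99 m: A³/T = 6.893 — too large.
Try y = 0.786 m: A³/T = 2.761 — ≈ 2.767.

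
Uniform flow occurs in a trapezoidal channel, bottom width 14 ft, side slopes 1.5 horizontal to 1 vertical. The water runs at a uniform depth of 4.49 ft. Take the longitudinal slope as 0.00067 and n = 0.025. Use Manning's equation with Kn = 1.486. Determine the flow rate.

Q = 303 ft³/s

With bottom width b = 14 ft and side slope z = 1.5: A = (b + zy)y = (14 + 1.5×4.49)×4.49 = 93.1 ft²; P = b + 2y√(1+z²) = 14 + 2×4.49×1.803 = 30.19 ft.
Hydraulic radius R = A/P = 93.1/30.19 = 3.084 ft.
Manning's equation: Q = (1.486/n) A R^(2/3) S^(1/2) = (1.486/0.025) × 93.1 × 3.084^(2/3) × 0.00067^(1/2) = 303 ft³/s.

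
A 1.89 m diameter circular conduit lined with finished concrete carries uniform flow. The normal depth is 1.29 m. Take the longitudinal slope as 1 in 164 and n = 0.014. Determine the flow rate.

Q = 7.69 m³/s

For a circular section of diameter D = 1.89 m at depth y = 1.29 m, the central angle is θ = 2 arccos(1 − 2y/D) = 3.889 rad. Then A = (D²/8)(θ − sin θ) = 2.04 m² and P = Dθ/2 = 3.675 m.
Hydraulic radius R = A/P = 2.04/3.675 = 0.5551 m.
Manning's equation: Q = (1/n) A R^(2/3) S^(1/2) = (1/0.014) × 2.04 × 0.5551^(2/3) × 0.006098^(1/2) = 7.69 m³/s.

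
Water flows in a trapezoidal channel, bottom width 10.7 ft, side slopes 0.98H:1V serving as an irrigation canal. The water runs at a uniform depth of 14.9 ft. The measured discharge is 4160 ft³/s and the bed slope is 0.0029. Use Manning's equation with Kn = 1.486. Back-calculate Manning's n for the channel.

With bottom width b = 10.7 ft and side slope z = 0.98: A = (b + zy)y = (10.7 + 0.98×14.9)×14.9 = 377 ft²; P = b + 2y√(1+z²) = 10.7 + 2×14.9×1.4 = 52.42 ft.
Hydraulic radius R = A/P = 377/52.42 = 7.191 ft.
Rearranging Manning's equation: n = (1.486/Q) A R^(2/3) S^(1/2) = (1.486/4160) × 377 × 7.191^(2/3) × √0.0029 = 0.027.

n = 0.027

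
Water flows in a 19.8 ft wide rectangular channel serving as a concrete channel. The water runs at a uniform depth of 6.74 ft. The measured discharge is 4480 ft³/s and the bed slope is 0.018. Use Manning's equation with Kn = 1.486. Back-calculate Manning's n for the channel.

Flow area A = b·y = 19.8 × 6.74 = 133.5 ft². Wetted perimeter P = b + 2y = 19.8 + 2×6.74 = 33.28 ft.
Hydraulic radius R = A/P = 133.5/33.28 = 4.01 ft.
Rearranging Manning's equation: n = (1.486/Q) A R^(2/3) S^(1/2) = (1.486/4480) × 133.5 × 4.01^(2/3) × √0.018 = 0.015.

n = 0.015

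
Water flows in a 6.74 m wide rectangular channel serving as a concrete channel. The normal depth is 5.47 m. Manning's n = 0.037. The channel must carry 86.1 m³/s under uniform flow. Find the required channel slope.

Flow area A = b·y = 6.74 × 5.47 = 36.87 m². Wetted perimeter P = b + 2y = 6.74 + 2×5.47 = 17.68 m.
Hydraulic radius R = A/P = 36.87/17.68 = 2.085 m.
From Manning's equation, S = [nQ / (1 A R^(2/3))]² = [0.037 × 86.1 / (1 × 36.87 × 2.085^(2/3))]² = 0.0028.

S = 0.0028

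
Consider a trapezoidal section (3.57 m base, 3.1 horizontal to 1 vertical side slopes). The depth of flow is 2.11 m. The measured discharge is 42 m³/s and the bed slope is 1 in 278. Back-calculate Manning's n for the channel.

With bottom width b = 3.57 m and side slope z = 3.1: A = (b + zy)y = (3.57 + 3.1×2.11)×2.11 = 21.33 m²; P = b + 2y√(1+z²) = 3.57 + 2×2.11×3.257 = 17.32 m.
Hydraulic radius R = A/P = 21.33/17.32 = 1.232 m.
Rearranging Manning's equation: n = (1/Q) A R^(2/3) S^(1/2) = (1/42) × 21.33 × 1.232^(2/3) × √0.003597 = 0.035.

n = 0.035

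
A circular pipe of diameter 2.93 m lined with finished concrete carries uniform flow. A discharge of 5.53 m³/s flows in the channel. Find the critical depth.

At critical depth, Q² T / (g A³) = 1, i.e. A³/T = Q²/g = 5.53²/9.81 = 3.117.
Trying y = 0.852 m: A³/T = 1.625 — low.
Trying y = 1.24 m: A³/T = 6.91 — high.
Trying y = 1.01 m: A³/T = 3.138 — matches.

y_c = 1.01 m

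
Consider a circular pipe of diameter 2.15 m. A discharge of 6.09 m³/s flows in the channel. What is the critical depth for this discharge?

At critical depth, Q² T / (g A³) = 1, i.e. A³/T = Q²/g = 6.09²/9.81 = 3.781.
Try y = 0.835 m: A³/T = 1.057 — low.
Try y = 1.16 m: A³/T = 3.72 — matches.

y_c = 1.16 m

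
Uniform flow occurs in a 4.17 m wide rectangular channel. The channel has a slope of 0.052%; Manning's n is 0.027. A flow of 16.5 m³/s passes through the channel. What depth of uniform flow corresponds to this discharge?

y_n = 3.83 m

Manning's equation rearranged: A R^(2/3) = nQ / (1·√S) = 0.027 × 16.5 / (√0.00052) = 19.54.
Trying y = 3.38 m: A R^(2/3) = 16.7 — low.
Trying y = 4.55 m: A R^(2/3) = 24.08 — high.
Trying y = 3.83 m: A R^(2/3) = 19.51 — matches.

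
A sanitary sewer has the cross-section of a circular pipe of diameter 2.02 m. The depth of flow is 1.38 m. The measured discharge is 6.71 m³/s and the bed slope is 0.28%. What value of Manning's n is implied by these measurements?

For a circular section of diameter D = 2.02 m at depth y = 1.38 m, the central angle is θ = 2 arccos(1 − 2y/D) = 3.892 rad. Then A = (D²/8)(θ − sin θ) = 2.333 m² and P = Dθ/2 = 3.931 m.
Hydraulic radius R = A/P = 2.333/3.931 = 0.5935 m.
Rearranging Manning's equation: n = (1/Q) A R^(2/3) S^(1/2) = (1/6.71) × 2.333 × 0.5935^(2/3) × √0.0028 = 0.013.

n = 0.013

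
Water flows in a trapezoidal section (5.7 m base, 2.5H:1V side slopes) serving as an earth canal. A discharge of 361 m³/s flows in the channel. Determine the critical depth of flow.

At critical depth, Q² T / (g A³) = 1, i.e. A³/T = Q²/g = 361²/9.81 = 13280.
At y = 3.57 m: A³/T = 6044 — short.
At y = 5.12 m: A³/T = 27150 — over.
At y = 4.32 m: A³/T = 13270 — matches.

y_c = 4.32 m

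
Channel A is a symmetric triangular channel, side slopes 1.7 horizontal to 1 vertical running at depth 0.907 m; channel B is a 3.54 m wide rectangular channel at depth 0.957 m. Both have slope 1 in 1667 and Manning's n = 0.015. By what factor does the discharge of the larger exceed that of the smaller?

3.3

Channel A: For a triangular section with side slope z = 1.7: A = zy² = 1.7×0.907² = 1.399 m²; P = 2y√(1+z²) = 2×0.907×1.972 = 3.578 m. Hydraulic radius R = A/P = 1.399/3.578 = 0.3909 m. Q_A = (1/0.015)·1.399·0.3909^(2/3)·√0.0005999 = 1.221 m³/s.
Channel B: Flow area A = b·y = 3.54 × 0.957 = 3.388 m². Wetted perimeter P = b + 2y = 3.54 + 2×0.957 = 5.454 m. Hydraulic radius R = A/P = 3.388/5.454 = 0.6212 m. Q_B = (1/0.015)·3.388·0.6212^(2/3)·√0.0005999 = 4.027 m³/s.
The larger discharge is 4.027 m³/s and the smaller is 1.221 m³/s; the ratio is 3.3.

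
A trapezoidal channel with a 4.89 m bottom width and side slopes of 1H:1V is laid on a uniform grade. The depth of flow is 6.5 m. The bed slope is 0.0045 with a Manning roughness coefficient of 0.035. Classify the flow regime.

subcritical

With bottom width b = 4.89 m and side slope z = 1: A = (b + zy)y = (4.89 + 1×6.5)×6.5 = 74.03 m²; P = b + 2y√(1+z²) = 4.89 + 2×6.5×1.414 = 23.27 m.
Hydraulic radius R = A/P = 74.03/23.27 = 3.181 m.
V = (1/n) R^(2/3) √S = (1/0.035) × 3.181^(2/3) × √0.0045 = 4.145 m/s. Hydraulic depth D_h = A/T = 74.03/17.89 = 4.138 m.
Froude number Fr = V/√(g·D_h) = 4.145/√(9.81×4.138) = 0.651, which is less than 1, so the flow is subcritical.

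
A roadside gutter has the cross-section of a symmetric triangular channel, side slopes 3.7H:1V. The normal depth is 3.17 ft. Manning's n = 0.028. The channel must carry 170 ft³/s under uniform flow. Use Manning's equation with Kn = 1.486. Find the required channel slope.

S = 0.00421

For a triangular section with side slope z = 3.7: A = zy² = 3.7×3.17² = 37.18 ft²; P = 2y√(1+z²) = 2×3.17×3.833 = 24.3 ft.
Hydraulic radius R = A/P = 37.18/24.3 = 1.53 ft.
From Manning's equation, S = [nQ / (1.486 A R^(2/3))]² = [0.028 × 170 / (1.486 × 37.18 × 1.53^(2/3))]² = 0.00421.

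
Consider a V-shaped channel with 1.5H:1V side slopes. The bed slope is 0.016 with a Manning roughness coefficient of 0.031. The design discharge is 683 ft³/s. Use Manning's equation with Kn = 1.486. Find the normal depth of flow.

Manning's equation rearranged: A R^(2/3) = nQ / (1.486·√S) = 0.031 × 683 / (1.486 × √0.016) = 112.6.
At y = 5.23 ft: A R^(2/3) = 68.89 — short.
At y = 7.09 ft: A R^(2/3) = 155.1 — over.
At y = 6.29 ft: A R^(2/3) = 112.7 — ≈ 112.6.

y_n = 6.29 ft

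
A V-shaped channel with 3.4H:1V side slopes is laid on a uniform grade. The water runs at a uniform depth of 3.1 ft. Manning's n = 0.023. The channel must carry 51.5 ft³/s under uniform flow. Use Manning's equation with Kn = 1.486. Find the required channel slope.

For a triangular section with side slope z = 3.4: A = zy² = 3.4×3.1² = 32.67 ft²; P = 2y√(1+z²) = 2×3.1×3.544 = 21.97 ft.
Hydraulic radius R = A/P = 32.67/21.97 = 1.487 ft.
From Manning's equation, S = [nQ / (1.486 A R^(2/3))]² = [0.023 × 51.5 / (1.486 × 32.67 × 1.487^(2/3))]² = 0.000351.

S = 0.000351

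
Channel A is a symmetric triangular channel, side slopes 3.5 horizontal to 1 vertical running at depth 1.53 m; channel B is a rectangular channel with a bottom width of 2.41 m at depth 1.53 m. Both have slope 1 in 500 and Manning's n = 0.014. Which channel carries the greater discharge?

channel A

Channel A: For a triangular section with side slope z = 3.5: A = zy² = 3.5×1.53² = 8.193 m²; P = 2y√(1+z²) = 2×1.53×3.64 = 11.14 m. Hydraulic radius R = A/P = 8.193/11.14 = 0.7356 m. Q_A = (1/0.014)·8.193·0.7356^(2/3)·√0.002 = 21.33 m³/s.
Channel B: Flow area A = b·y = 2.41 × 1.53 = 3.687 m². Wetted perimeter P = b + 2y = 2.41 + 2×1.53 = 5.47 m. Hydraulic radius R = A/P = 3.687/5.47 = 0.6741 m. Q_B = (1/0.014)·3.687·0.6741^(2/3)·√0.002 = 9.055 m³/s.
Q_A = 21.33 m³/s vs Q_B = 9.055 m³/s, so channel A carries more.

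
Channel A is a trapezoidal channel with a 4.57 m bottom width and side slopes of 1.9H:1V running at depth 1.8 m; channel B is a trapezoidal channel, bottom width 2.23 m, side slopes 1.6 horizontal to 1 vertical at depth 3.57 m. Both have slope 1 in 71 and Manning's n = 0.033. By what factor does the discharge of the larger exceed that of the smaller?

Channel A: With bottom width b = 4.57 m and side slope z = 1.9: A = (b + zy)y = (4.57 + 1.9×1.8)×1.8 = 14.38 m²; P = b + 2y√(1+z²) = 4.57 + 2×1.8×2.147 = 12.3 m. Hydraulic radius R = A/P = 14.38/12.3 = 1.169 m. Q_A = (1/0.033)·14.38·1.169^(2/3)·√0.01408 = 57.41 m³/s.
Channel B: With bottom width b = 2.23 m and side slope z = 1.6: A = (b + zy)y = (2.23 + 1.6×3.57)×3.57 = 28.35 m²; P = b + 2y√(1+z²) = 2.23 + 2×3.57×1.887 = 15.7 m. Hydraulic radius R = A/P = 28.35/15.7 = 1.806 m. Q_B = (1/0.033)·28.35·1.806^(2/3)·√0.01408 = 151.2 m³/s.
The larger discharge is 151.2 m³/s and the smaller is 57.41 m³/s; the ratio is 2.63.

2.63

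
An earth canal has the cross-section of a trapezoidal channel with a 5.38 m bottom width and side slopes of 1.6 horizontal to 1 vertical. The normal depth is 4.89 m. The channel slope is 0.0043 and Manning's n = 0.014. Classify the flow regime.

supercritical

With bottom width b = 5.38 m and side slope z = 1.6: A = (b + zy)y = (5.38 + 1.6×4.89)×4.89 = 64.57 m²; P = b + 2y√(1+z²) = 5.38 + 2×4.89×1.887 = 23.83 m.
Hydraulic radius R = A/P = 64.57/23.83 = 2.709 m.
V = (1/n) R^(2/3) √S = (1/0.014) × 2.709^(2/3) × √0.0043 = 9.103 m/s. Hydraulic depth D_h = A/T = 64.57/21.03 = 3.071 m.
Froude number Fr = V/√(g·D_h) = 9.103/√(9.81×3.071) = 1.66, which is greater than 1, so the flow is supercritical.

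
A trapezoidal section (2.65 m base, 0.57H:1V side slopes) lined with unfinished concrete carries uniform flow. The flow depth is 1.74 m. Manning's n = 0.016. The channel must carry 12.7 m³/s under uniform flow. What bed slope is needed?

S = 0.0011

With bottom width b = 2.65 m and side slope z = 0.57: A = (b + zy)y = (2.65 + 0.57×1.74)×1.74 = 6.337 m²; P = b + 2y√(1+z²) = 2.65 + 2×1.74×1.151 = 6.656 m.
Hydraulic radius R = A/P = 6.337/6.656 = 0.9521 m.
From Manning's equation, S = [nQ / (1 A R^(2/3))]² = [0.016 × 12.7 / (1 × 6.337 × 0.9521^(2/3))]² = 0.0011.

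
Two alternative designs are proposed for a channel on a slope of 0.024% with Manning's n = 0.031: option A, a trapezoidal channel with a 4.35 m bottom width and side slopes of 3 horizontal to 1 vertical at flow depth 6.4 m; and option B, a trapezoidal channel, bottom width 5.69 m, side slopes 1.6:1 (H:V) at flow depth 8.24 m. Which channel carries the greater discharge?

channel B

Channel A: With bottom width b = 4.35 m and side slope z = 3: A = (b + zy)y = (4.35 + 3×6.4)×6.4 = 150.7 m²; P = b + 2y√(1+z²) = 4.35 + 2×6.4×3.162 = 44.83 m. Hydraulic radius R = A/P = 150.7/44.83 = 3.362 m. Q_A = (1/0.031)·150.7·3.362^(2/3)·√0.00024 = 169 m³/s.
Channel B: With bottom width b = 5.69 m and side slope z = 1.6: A = (b + zy)y = (5.69 + 1.6×8.24)×8.24 = 155.5 m²; P = b + 2y√(1+z²) = 5.69 + 2×8.24×1.887 = 36.78 m. Hydraulic radius R = A/P = 155.5/36.78 = 4.228 m. Q_B = (1/0.031)·155.5·4.228^(2/3)·√0.00024 = 203.2 m³/s.
Q_A = 169 m³/s vs Q_B = 203.2 m³/s, so channel B carries more.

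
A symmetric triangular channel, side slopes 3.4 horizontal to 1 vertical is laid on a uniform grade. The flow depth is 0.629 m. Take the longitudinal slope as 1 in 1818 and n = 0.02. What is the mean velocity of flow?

V = 0.528 m/s

For a triangular section with side slope z = 3.4: A = zy² = 3.4×0.629² = 1.345 m²; P = 2y√(1+z²) = 2×0.629×3.544 = 4.458 m.
Hydraulic radius R = A/P = 1.345/4.458 = 0.3017 m.
From Manning's equation, V = (1/n) R^(2/3) S^(1/2) = (1/0.02) × 0.3017^(2/3) × 0.0005501^(1/2) = 0.528 m/s.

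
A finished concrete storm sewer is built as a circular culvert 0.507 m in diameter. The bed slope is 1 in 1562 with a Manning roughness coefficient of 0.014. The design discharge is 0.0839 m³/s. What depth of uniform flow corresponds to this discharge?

Manning's equation rearranged: A R^(2/3) = nQ / (1·√S) = 0.014 × 0.0839 / (√0.0006402) = 0.04642.
At y = 0.306 m: A R^(2/3) = 0.03453 — short.
At y = 0.463 m: A R^(2/3) = 0.05457 — over.
At y = 0.38 m: A R^(2/3) = 0.04642 — ≈ 0.04642.

y_n = 0.38 m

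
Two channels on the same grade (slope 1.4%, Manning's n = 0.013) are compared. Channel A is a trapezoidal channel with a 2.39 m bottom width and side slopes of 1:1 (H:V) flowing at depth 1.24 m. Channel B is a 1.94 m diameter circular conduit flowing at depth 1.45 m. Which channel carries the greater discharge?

channel A

Channel A: With bottom width b = 2.39 m and side slope z = 1: A = (b + zy)y = (2.39 + 1×1.24)×1.24 = 4.501 m²; P = b + 2y√(1+z²) = 2.39 + 2×1.24×1.414 = 5.897 m. Hydraulic radius R = A/P = 4.501/5.897 = 0.7633 m. Q_A = (1/0.013)·4.501·0.7633^(2/3)·√0.014 = 34.22 m³/s.
Channel B: For a circular section of diameter D = 1.94 m at depth y = 1.45 m, the central angle is θ = 2 arccos(1 − 2y/D) = 4.177 rad. Then A = (D²/8)(θ − sin θ) = 2.37 m² and P = Dθ/2 = 4.052 m. Hydraulic radius R = A/P = 2.37/4.052 = 0.5849 m. Q_B = (1/0.013)·2.37·0.5849^(2/3)·√0.014 = 15.08 m³/s.
Q_A = 34.22 m³/s vs Q_B = 15.08 m³/s, so channel A carries more.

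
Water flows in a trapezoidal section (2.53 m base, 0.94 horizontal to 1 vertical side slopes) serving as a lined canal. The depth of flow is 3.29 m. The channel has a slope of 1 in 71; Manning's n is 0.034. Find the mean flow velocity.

V = 4.78 m/s

With bottom width b = 2.53 m and side slope z = 0.94: A = (b + zy)y = (2.53 + 0.94×3.29)×3.29 = 18.5 m²; P = b + 2y√(1+z²) = 2.53 + 2×3.29×1.372 = 11.56 m.
Hydraulic radius R = A/P = 18.5/11.56 = 1.6 m.
From Manning's equation, V = (1/n) R^(2/3) S^(1/2) = (1/0.034) × 1.6^(2/3) × 0.01408^(1/2) = 4.78 m/s.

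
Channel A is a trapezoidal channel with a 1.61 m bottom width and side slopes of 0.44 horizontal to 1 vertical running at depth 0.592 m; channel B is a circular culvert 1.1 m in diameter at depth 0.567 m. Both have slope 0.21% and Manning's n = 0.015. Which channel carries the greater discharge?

Channel A: With bottom width b = 1.61 m and side slope z = 0.44: A = (b + zy)y = (1.61 + 0.44×0.592)×0.592 = 1.107 m²; P = b + 2y√(1+z²) = 1.61 + 2×0.592×1.093 = 2.904 m. Hydraulic radius R = A/P = 1.107/2.904 = 0.3814 m. Q_A = (1/0.015)·1.107·0.3814^(2/3)·√0.0021 = 1.779 m³/s.
Channel B: For a circular section of diameter D = 1.1 m at depth y = 0.567 m, the central angle is θ = 2 arccos(1 − 2y/D) = 3.203 rad. Then A = (D²/8)(θ − sin θ) = 0.4939 m² and P = Dθ/2 = 1.762 m. Hydraulic radius R = A/P = 0.4939/1.762 = 0.2803 m. Q_B = (1/0.015)·0.4939·0.2803^(2/3)·√0.0021 = 0.6462 m³/s.
Q_A = 1.779 m³/s vs Q_B = 0.6462 m³/s, so channel A carries more.

channel A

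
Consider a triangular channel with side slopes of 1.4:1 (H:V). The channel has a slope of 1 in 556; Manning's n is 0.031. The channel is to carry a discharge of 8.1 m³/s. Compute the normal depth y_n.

Manning's equation rearranged: A R^(2/3) = nQ / (1·√S) = 0.031 × 8.1 / (√0.001799) = 5.921.
At y = 2.36 m: A R^(2/3) = 7.589 — over.
At y = 1.7 m: A R^(2/3) = 3.164 — short.
At y = 2.15 m: A R^(2/3) = 5.919 — ≈ 5.921.

y_n = 2.15 m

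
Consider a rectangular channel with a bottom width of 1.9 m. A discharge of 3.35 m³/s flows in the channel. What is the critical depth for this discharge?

y_c = 0.682 m

For a rectangular channel, critical depth y_c = (q²/g)^(1/3) where q = Q/b = 3.35/1.9 = 1.763 m²/s.
So y_c = (1.763²/9.81)^(1/3) = 0.682 m.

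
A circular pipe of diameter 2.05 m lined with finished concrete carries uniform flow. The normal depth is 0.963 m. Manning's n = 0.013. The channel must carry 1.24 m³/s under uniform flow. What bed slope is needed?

For a circular section of diameter D = 2.05 m at depth y = 0.963 m, the central angle is θ = 2 arccos(1 − 2y/D) = 3.021 rad. Then A = (D²/8)(θ − sin θ) = 1.523 m² and P = Dθ/2 = 3.096 m.
Hydraulic radius R = A/P = 1.523/3.096 = 0.492 m.
From Manning's equation, S = [nQ / (1 A R^(2/3))]² = [0.013 × 1.24 / (1 × 1.523 × 0.492^(2/3))]² = 0.000288.

S = 0.000288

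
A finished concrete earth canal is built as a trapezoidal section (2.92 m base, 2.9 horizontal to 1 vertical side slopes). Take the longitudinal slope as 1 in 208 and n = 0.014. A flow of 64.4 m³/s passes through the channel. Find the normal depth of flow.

y_n = 1.68 m

Manning's equation rearranged: A R^(2/3) = nQ / (1·√S) = 0.014 × 64.4 / (√0.004808) = 13.
Try y = 1.91 m: A R^(2/3) = 17.26 — high.
Try y = 1.19 m: A R^(2/3) = 6.213 — low.
Try y = 1.68 m: A R^(2/3) = 13 — close enough.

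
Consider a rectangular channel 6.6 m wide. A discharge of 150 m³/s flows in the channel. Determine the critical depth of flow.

For a rectangular channel, critical depth y_c = (q²/g)^(1/3) where q = Q/b = 150/6.6 = 22.73 m²/s.
So y_c = (22.73²/9.81)^(1/3) = 3.75 m.

y_c = 3.75 m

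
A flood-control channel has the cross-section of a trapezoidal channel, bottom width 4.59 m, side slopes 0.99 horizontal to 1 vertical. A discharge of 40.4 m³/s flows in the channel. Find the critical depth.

y_c = 1.74 m

At critical depth, Q² T / (g A³) = 1, i.e. A³/T = Q²/g = 40.4²/9.81 = 166.4.
At y = 2.17 m: A³/T = 351.8 — high.
At y = 1.31 m: A³/T = 63.84 — low.
At y = 1.74 m: A³/T = 164.9 — ≈ 166.4.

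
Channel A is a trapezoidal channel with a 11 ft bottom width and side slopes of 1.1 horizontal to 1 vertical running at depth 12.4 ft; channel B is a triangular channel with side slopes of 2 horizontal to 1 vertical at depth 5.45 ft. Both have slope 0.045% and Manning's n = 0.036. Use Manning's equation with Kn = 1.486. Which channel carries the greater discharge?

channel A

Channel A: With bottom width b = 11 ft and side slope z = 1.1: A = (b + zy)y = (11 + 1.1×12.4)×12.4 = 305.5 ft²; P = b + 2y√(1+z²) = 11 + 2×12.4×1.487 = 47.87 ft. Hydraulic radius R = A/P = 305.5/47.87 = 6.383 ft. Q_A = (1.486/0.036)·305.5·6.383^(2/3)·√0.00045 = 920.6 ft³/s.
Channel B: For a triangular section with side slope z = 2: A = zy² = 2×5.45² = 59.41 ft²; P = 2y√(1+z²) = 2×5.45×2.236 = 24.37 ft. Hydraulic radius R = A/P = 59.41/24.37 = 2.437 ft. Q_B = (1.486/0.036)·59.41·2.437^(2/3)·√0.00045 = 94.21 ft³/s.
Q_A = 920.6 ft³/s vs Q_B = 94.21 ft³/s, so channel A carries more.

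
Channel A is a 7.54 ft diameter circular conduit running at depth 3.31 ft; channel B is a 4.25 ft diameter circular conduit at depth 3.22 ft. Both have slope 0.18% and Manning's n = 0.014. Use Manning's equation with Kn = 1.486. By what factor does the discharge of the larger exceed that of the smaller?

1.99

Channel A: For a circular section of diameter D = 7.54 ft at depth y = 3.31 ft, the central angle is θ = 2 arccos(1 − 2y/D) = 2.897 rad. Then A = (D²/8)(θ − sin θ) = 18.87 ft² and P = Dθ/2 = 10.92 ft. Hydraulic radius R = A/P = 18.87/10.92 = 1.727 ft. Q_A = (1.486/0.014)·18.87·1.727^(2/3)·√0.0018 = 122.3 ft³/s.
Channel B: For a circular section of diameter D = 4.25 ft at depth y = 3.22 ft, the central angle is θ = 2 arccos(1 − 2y/D) = 4.224 rad. Then A = (D²/8)(θ − sin θ) = 11.53 ft² and P = Dθ/2 = 8.977 ft. Hydraulic radius R = A/P = 11.53/8.977 = 1.285 ft. Q_B = (1.486/0.014)·11.53·1.285^(2/3)·√0.0018 = 61.37 ft³/s.
The larger discharge is 122.3 ft³/s and the smaller is 61.37 ft³/s; the ratio is 1.99.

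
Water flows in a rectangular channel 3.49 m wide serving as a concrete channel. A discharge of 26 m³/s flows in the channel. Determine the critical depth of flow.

For a rectangular channel, critical depth y_c = (q²/g)^(1/3) where q = Q/b = 26/3.49 = 7.45 m²/s.
So y_c = (7.45²/9.81)^(1/3) = 1.78 m.

y_c = 1.78 m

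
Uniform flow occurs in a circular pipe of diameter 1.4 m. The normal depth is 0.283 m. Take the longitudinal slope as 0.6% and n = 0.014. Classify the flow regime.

supercritical

For a circular section of diameter D = 1.4 m at depth y = 0.283 m, the central angle is θ = 2 arccos(1 − 2y/D) = 1.865 rad. Then A = (D²/8)(θ − sin θ) = 0.2225 m² and P = Dθ/2 = 1.306 m.
Hydraulic radius R = A/P = 0.2225/1.306 = 0.1704 m.
V = (1/n) R^(2/3) √S = (1/0.014) × 0.1704^(2/3) × √0.006 = 1.701 m/s. Hydraulic depth D_h = A/T = 0.2225/1.124 = 0.1979 m.
Froude number Fr = V/√(g·D_h) = 1.701/√(9.81×0.1979) = 1.22, which is greater than 1, so the flow is supercritical.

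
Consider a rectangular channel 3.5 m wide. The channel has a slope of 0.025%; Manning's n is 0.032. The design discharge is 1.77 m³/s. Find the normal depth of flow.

Manning's equation rearranged: A R^(2/3) = nQ / (1·√S) = 0.032 × 1.77 / (√0.00025) = 3.582.
At y = 0.973 m: A R^(2/3) = 2.49 — low.
At y = 1.57 m: A R^(2/3) = 4.844 — high.
At y = 1.26 m: A R^(2/3) = 3.584 — ≈ 3.582.

y_n = 1.26 m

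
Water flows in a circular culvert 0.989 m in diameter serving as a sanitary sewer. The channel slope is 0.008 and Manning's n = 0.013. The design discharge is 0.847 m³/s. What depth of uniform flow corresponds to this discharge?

y_n = 0.439 m

Manning's equation rearranged: A R^(2/3) = nQ / (1·√S) = 0.013 × 0.847 / (√0.008) = 0.1231.
Try y = 0.303 m: A R^(2/3) = 0.06172 — short.
Try y = 0.55 m: A R^(2/3) = 0.1804 — over.
Try y = 0.439 m: A R^(2/3) = 0.123 — matches.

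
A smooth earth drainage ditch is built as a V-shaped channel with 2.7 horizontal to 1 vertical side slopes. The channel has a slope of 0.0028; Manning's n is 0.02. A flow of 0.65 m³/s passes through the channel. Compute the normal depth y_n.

Manning's equation rearranged: A R^(2/3) = nQ / (1·√S) = 0.02 × 0.65 / (√0.0028) = 0.2457.
Trying y = 0.337 m: A R^(2/3) = 0.08962 — too small.
Trying y = 0.608 m: A R^(2/3) = 0.4323 — too large.
Trying y = 0.492 m: A R^(2/3) = 0.2458 — close enough.

y_n = 0.492 m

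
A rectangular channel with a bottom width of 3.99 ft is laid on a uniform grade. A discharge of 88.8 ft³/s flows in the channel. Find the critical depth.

For a rectangular channel, critical depth y_c = (q²/g)^(1/3) where q = Q/b = 88.8/3.99 = 22.26 ft²/s.
So y_c = (22.26²/32.2)^(1/3) = 2.49 ft.

y_c = 2.49 ft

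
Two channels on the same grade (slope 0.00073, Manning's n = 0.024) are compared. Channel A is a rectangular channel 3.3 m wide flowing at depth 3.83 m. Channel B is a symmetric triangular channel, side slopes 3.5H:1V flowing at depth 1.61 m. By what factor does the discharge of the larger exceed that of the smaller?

1.82

Channel A: Flow area A = b·y = 3.3 × 3.83 = 12.64 m². Wetted perimeter P = b + 2y = 3.3 + 2×3.83 = 10.96 m. Hydraulic radius R = A/P = 12.64/10.96 = 1.153 m. Q_A = (1/0.024)·12.64·1.153^(2/3)·√0.00073 = 15.65 m³/s.
Channel B: For a triangular section with side slope z = 3.5: A = zy² = 3.5×1.61² = 9.072 m²; P = 2y√(1+z²) = 2×1.61×3.64 = 11.72 m. Hydraulic radius R = A/P = 9.072/11.72 = 0.774 m. Q_B = (1/0.024)·9.072·0.774^(2/3)·√0.00073 = 8.61 m³/s.
The larger discharge is 15.65 m³/s and the smaller is 8.61 m³/s; the ratio is 1.82.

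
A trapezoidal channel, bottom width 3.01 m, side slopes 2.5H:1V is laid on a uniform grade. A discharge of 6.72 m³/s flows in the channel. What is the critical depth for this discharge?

At critical depth, Q² T / (g A³) = 1, i.e. A³/T = Q²/g = 6.72²/9.81 = 4.603.
Try y = 0.728 m: A³/T = 6.538 — over.
Try y = 0.52 m: A³/T = 2.007 — short.
Try y = 0.66 m: A³/T = 4.611 — close enough.

y_c = 0.66 m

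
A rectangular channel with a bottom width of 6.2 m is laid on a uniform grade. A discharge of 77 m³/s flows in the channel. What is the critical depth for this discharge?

For a rectangular channel, critical depth y_c = (q²/g)^(1/3) where q = Q/b = 77/6.2 = 12.42 m²/s.
So y_c = (12.42²/9.81)^(1/3) = 2.51 m.

y_c = 2.51 m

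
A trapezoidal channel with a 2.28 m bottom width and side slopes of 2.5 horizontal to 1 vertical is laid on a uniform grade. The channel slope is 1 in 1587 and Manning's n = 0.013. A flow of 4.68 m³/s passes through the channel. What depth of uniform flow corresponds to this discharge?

Manning's equation rearranged: A R^(2/3) = nQ / (1·√S) = 0.013 × 4.68 / (√0.0006301) = 2.424.
Try y = 0.925 m: A R^(2/3) = 2.972 — too large.
Try y = 0.705 m: A R^(2/3) = 1.72 — too small.
Try y = 0.837 m: A R^(2/3) = 2.425 — matches.

y_n = 0.837 m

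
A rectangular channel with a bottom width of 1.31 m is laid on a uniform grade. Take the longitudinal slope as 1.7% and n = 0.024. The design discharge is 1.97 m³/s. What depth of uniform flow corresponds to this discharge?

y_n = 0.6 m

Manning's equation rearranged: A R^(2/3) = nQ / (1·√S) = 0.024 × 1.97 / (√0.017) = 0.3626.
Trying y = 0.477 m: A R^(2/3) = 0.2649 — low.
Trying y = 0.751 m: A R^(2/3) = 0.4885 — high.
Trying y = 0.6 m: A R^(2/3) = 0.3625 — matches.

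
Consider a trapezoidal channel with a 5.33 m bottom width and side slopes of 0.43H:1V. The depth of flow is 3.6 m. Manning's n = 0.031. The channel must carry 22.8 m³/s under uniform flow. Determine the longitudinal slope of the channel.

With bottom width b = 5.33 m and side slope z = 0.43: A = (b + zy)y = (5.33 + 0.43×3.6)×3.6 = 24.76 m²; P = b + 2y√(1+z²) = 5.33 + 2×3.6×1.089 = 13.17 m.
Hydraulic radius R = A/P = 24.76/13.17 = 1.88 m.
From Manning's equation, S = [nQ / (1 A R^(2/3))]² = [0.031 × 22.8 / (1 × 24.76 × 1.88^(2/3))]² = 0.000351.

S = 0.000351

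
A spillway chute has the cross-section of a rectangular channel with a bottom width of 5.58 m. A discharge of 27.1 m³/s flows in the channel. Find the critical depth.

y_c = 1.34 m

For a rectangular channel, critical depth y_c = (q²/g)^(1/3) where q = Q/b = 27.1/5.58 = 4.857 m²/s.
So y_c = (4.857²/9.81)^(1/3) = 1.34 m.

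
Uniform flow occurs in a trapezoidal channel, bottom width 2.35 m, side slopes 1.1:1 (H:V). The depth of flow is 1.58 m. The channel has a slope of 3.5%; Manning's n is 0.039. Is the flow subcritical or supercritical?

supercritical

With bottom width b = 2.35 m and side slope z = 1.1: A = (b + zy)y = (2.35 + 1.1×1.58)×1.58 = 6.459 m²; P = b + 2y√(1+z²) = 2.35 + 2×1.58×1.487 = 7.048 m.
Hydraulic radius R = A/P = 6.459/7.048 = 0.9165 m.
V = (1/n) R^(2/3) √S = (1/0.039) × 0.9165^(2/3) × √0.035 = 4.526 m/s. Hydraulic depth D_h = A/T = 6.459/5.826 = 1.109 m.
Froude number Fr = V/√(g·D_h) = 4.526/√(9.81×1.109) = 1.37, which is greater than 1, so the flow is supercritical.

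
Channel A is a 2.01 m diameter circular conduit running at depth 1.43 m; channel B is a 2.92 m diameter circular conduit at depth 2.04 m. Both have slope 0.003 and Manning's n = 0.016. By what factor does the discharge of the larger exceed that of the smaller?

2.64

Channel A: For a circular section of diameter D = 2.01 m at depth y = 1.43 m, the central angle is θ = 2 arccos(1 − 2y/D) = 4.015 rad. Then A = (D²/8)(θ − sin θ) = 2.415 m² and P = Dθ/2 = 4.035 m. Hydraulic radius R = A/P = 2.415/4.035 = 0.5984 m. Q_A = (1/0.016)·2.415·0.5984^(2/3)·√0.003 = 5.87 m³/s.
Channel B: For a circular section of diameter D = 2.92 m at depth y = 2.04 m, the central angle is θ = 2 arccos(1 − 2y/D) = 3.959 rad. Then A = (D²/8)(θ − sin θ) = 4.996 m² and P = Dθ/2 = 5.78 m. Hydraulic radius R = A/P = 4.996/5.78 = 0.8645 m. Q_B = (1/0.016)·4.996·0.8645^(2/3)·√0.003 = 15.52 m³/s.
The larger discharge is 15.52 m³/s and the smaller is 5.87 m³/s; the ratio is 2.64.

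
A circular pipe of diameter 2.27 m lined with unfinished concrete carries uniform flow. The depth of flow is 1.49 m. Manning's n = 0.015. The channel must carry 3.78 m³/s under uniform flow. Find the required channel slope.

For a circular section of diameter D = 2.27 m at depth y = 1.49 m, the central angle is θ = 2 arccos(1 − 2y/D) = 3.778 rad. Then A = (D²/8)(θ − sin θ) = 2.816 m² and P = Dθ/2 = 4.288 m.
Hydraulic radius R = A/P = 2.816/4.288 = 0.6568 m.
From Manning's equation, S = [nQ / (1 A R^(2/3))]² = [0.015 × 3.78 / (1 × 2.816 × 0.6568^(2/3))]² = 0.00071.

S = 0.00071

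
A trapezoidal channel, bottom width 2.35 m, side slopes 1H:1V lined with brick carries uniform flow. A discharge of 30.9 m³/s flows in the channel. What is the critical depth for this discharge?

At critical depth, Q² T / (g A³) = 1, i.e. A³/T = Q²/g = 30.9²/9.81 = 97.33.
Try y = 1.47 m: A³/T = 33.47 — low.
Try y = 1.97 m: A³/T = 97.99 — close enough.

y_c = 1.97 m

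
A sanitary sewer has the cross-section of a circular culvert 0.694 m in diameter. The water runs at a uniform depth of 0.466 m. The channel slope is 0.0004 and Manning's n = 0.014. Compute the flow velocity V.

For a circular section of diameter D = 0.694 m at depth y = 0.466 m, the central angle is θ = 2 arccos(1 − 2y/D) = 3.842 rad. Then A = (D²/8)(θ − sin θ) = 0.2701 m² and P = Dθ/2 = 1.333 m.
Hydraulic radius R = A/P = 0.2701/1.333 = 0.2026 m.
From Manning's equation, V = (1/n) R^(2/3) S^(1/2) = (1/0.014) × 0.2026^(2/3) × 0.0004^(1/2) = 0.493 m/s.

V = 0.493 m/s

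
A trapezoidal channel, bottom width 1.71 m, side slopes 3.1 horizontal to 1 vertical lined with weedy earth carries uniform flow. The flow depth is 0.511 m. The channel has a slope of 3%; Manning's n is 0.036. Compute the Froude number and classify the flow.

With bottom width b = 1.71 m and side slope z = 3.1: A = (b + zy)y = (1.71 + 3.1×0.511)×0.511 = 1.683 m²; P = b + 2y√(1+z²) = 1.71 + 2×0.511×3.257 = 5.039 m.
Hydraulic radius R = A/P = 1.683/5.039 = 0.3341 m.
V = (1/n) R^(2/3) √S = (1/0.036) × 0.3341^(2/3) × √0.03 = 2.316 m/s. Hydraulic depth D_h = A/T = 1.683/4.878 = 0.3451 m.
Froude number Fr = V/√(g·D_h) = 2.316/√(9.81×0.3451) = 1.26, which is greater than 1, so the flow is supercritical.

supercritical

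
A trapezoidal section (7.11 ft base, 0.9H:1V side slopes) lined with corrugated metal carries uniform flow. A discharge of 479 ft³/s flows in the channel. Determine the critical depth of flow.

At critical depth, Q² T / (g A³) = 1, i.e. A³/T = Q²/g = 479²/32.2 = 7125.
Trying y = 3.51 ft: A³/T = 3487 — short.
Trying y = 5.11 ft: A³/T = 13130 — over.
Trying y = 4.31 ft: A³/T = 7146 — ≈ 7125.

y_c = 4.31 ft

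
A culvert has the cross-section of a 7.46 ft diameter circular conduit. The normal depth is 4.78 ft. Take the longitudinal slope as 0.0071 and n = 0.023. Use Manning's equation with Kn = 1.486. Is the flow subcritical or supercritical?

For a circular section of diameter D = 7.46 ft at depth y = 4.78 ft, the central angle is θ = 2 arccos(1 − 2y/D) = 3.712 rad. Then A = (D²/8)(θ − sin θ) = 29.58 ft² and P = Dθ/2 = 13.85 ft.
Hydraulic radius R = A/P = 29.58/13.85 = 2.136 ft.
V = (1.486/n) R^(2/3) √S = (1.486/0.023) × 2.136^(2/3) × √0.0071 = 9.03 ft/s. Hydraulic depth D_h = A/T = 29.58/7.158 = 4.133 ft.
Froude number Fr = V/√(g·D_h) = 9.03/√(32.2×4.133) = 0.783, which is less than 1, so the flow is subcritical.

subcritical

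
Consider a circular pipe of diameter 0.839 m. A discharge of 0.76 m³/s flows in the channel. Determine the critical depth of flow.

At critical depth, Q² T / (g A³) = 1, i.e. A³/T = Q²/g = 0.76²/9.81 = 0.05888.
Trying y = 0.367 m: A³/T = 0.0151 — low.
Trying y = 0.524 m: A³/T = 0.05896 — close enough.

y_c = 0.524 m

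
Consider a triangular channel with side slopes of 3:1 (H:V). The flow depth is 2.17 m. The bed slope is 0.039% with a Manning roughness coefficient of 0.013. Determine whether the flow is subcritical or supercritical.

For a triangular section with side slope z = 3: A = zy² = 3×2.17² = 14.13 m²; P = 2y√(1+z²) = 2×2.17×3.162 = 13.72 m.
Hydraulic radius R = A/P = 14.13/13.72 = 1.029 m.
V = (1/n) R^(2/3) √S = (1/0.013) × 1.029^(2/3) × √0.00039 = 1.549 m/s. Hydraulic depth D_h = A/T = 14.13/13.02 = 1.085 m.
Froude number Fr = V/√(g·D_h) = 1.549/√(9.81×1.085) = 0.475, which is less than 1, so the flow is subcritical.

subcritical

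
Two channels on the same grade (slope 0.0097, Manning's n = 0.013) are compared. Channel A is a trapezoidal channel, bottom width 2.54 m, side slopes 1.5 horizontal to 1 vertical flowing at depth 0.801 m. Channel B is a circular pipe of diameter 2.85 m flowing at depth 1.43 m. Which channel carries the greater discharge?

Channel A: With bottom width b = 2.54 m and side slope z = 1.5: A = (b + zy)y = (2.54 + 1.5×0.801)×0.801 = 2.997 m²; P = b + 2y√(1+z²) = 2.54 + 2×0.801×1.803 = 5.428 m. Hydraulic radius R = A/P = 2.997/5.428 = 0.5521 m. Q_A = (1/0.013)·2.997·0.5521^(2/3)·√0.0097 = 15.28 m³/s.
Channel B: For a circular section of diameter D = 2.85 m at depth y = 1.43 m, the central angle is θ = 2 arccos(1 − 2y/D) = 3.149 rad. Then A = (D²/8)(θ − sin θ) = 3.204 m² and P = Dθ/2 = 4.487 m. Hydraulic radius R = A/P = 3.204/4.487 = 0.7141 m. Q_B = (1/0.013)·3.204·0.7141^(2/3)·√0.0097 = 19.39 m³/s.
Q_A = 15.28 m³/s vs Q_B = 19.39 m³/s, so channel B carries more.

channel B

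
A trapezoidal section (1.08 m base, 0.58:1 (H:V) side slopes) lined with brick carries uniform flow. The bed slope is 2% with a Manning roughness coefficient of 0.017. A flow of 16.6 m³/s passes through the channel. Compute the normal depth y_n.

Manning's equation rearranged: A R^(2/3) = nQ / (1·√S) = 0.017 × 16.6 / (√0.02) = 1.995.
At y = 1.61 m: A R^(2/3) = 2.495 — too large.
At y = 1.1 m: A R^(2/3) = 1.225 — too small.
At y = 1.43 m: A R^(2/3) = 1.991 — matches.

y_n = 1.43 m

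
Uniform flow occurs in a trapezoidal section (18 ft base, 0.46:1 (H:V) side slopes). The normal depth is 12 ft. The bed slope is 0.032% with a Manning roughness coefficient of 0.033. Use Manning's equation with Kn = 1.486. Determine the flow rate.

Q = 780 ft³/s

With bottom width b = 18 ft and side slope z = 0.46: A = (b + zy)y = (18 + 0.46×12)×12 = 282.2 ft²; P = b + 2y√(1+z²) = 18 + 2×12×1.101 = 44.42 ft.
Hydraulic radius R = A/P = 282.2/44.42 = 6.354 ft.
Manning's equation: Q = (1.486/n) A R^(2/3) S^(1/2) = (1.486/0.033) × 282.2 × 6.354^(2/3) × 0.00032^(1/2) = 780 ft³/s.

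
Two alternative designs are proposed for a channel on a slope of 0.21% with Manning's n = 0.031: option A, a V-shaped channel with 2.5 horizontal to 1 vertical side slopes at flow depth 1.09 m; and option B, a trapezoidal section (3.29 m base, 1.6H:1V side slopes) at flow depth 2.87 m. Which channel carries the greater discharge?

channel B

Channel A: For a triangular section with side slope z = 2.5: A = zy² = 2.5×1.09² = 2.97 m²; P = 2y√(1+z²) = 2×1.09×2.693 = 5.87 m. Hydraulic radius R = A/P = 2.97/5.87 = 0.506 m. Q_A = (1/0.031)·2.97·0.506^(2/3)·√0.0021 = 2.788 m³/s.
Channel B: With bottom width b = 3.29 m and side slope z = 1.6: A = (b + zy)y = (3.29 + 1.6×2.87)×2.87 = 22.62 m²; P = b + 2y√(1+z²) = 3.29 + 2×2.87×1.887 = 14.12 m. Hydraulic radius R = A/P = 22.62/14.12 = 1.602 m. Q_B = (1/0.031)·22.62·1.602^(2/3)·√0.0021 = 45.78 m³/s.
Q_A = 2.788 m³/s vs Q_B = 45.78 m³/s, so channel B carries more.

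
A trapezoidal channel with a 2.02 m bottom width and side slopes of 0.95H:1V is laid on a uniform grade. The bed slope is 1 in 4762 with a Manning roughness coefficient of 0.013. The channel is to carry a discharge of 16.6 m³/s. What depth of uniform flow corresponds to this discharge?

Manning's equation rearranged: A R^(2/3) = nQ / (1·√S) = 0.013 × 16.6 / (√0.00021) = 14.89.
Try y = 2.17 m: A R^(2/3) = 9.474 — low.
Try y = 3.24 m: A R^(2/3) = 21.71 — high.
Try y = 2.71 m: A R^(2/3) = 14.92 — matches.

y_n = 2.71 m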